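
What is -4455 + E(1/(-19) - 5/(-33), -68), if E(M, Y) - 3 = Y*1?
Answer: -4520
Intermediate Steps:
E(M, Y) = 3 + Y (E(M, Y) = 3 + Y*1 = 3 + Y)
-4455 + E(1/(-19) - 5/(-33), -68) = -4455 + (3 - 68) = -4455 - 65 = -4520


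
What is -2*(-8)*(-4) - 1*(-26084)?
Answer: 26020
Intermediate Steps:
-2*(-8)*(-4) - 1*(-26084) = 16*(-4) + 26084 = -64 + 26084 = 26020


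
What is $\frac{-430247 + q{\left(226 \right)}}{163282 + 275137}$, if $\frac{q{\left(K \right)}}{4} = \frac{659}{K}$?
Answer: $- \frac{48616593}{49541347} \approx -0.98133$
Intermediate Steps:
$q{\left(K \right)} = \frac{2636}{K}$ ($q{\left(K \right)} = 4 \frac{659}{K} = \frac{2636}{K}$)
$\frac{-430247 + q{\left(226 \right)}}{163282 + 275137} = \frac{-430247 + \frac{2636}{226}}{163282 + 275137} = \frac{-430247 + 2636 \cdot \frac{1}{226}}{438419} = \left(-430247 + \frac{1318}{113}\right) \frac{1}{438419} = \left(- \frac{48616593}{113}\right) \frac{1}{438419} = - \frac{48616593}{49541347}$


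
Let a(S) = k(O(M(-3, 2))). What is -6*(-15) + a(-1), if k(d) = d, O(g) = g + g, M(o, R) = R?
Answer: 94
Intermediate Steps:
O(g) = 2*g
a(S) = 4 (a(S) = 2*2 = 4)
-6*(-15) + a(-1) = -6*(-15) + 4 = 90 + 4 = 94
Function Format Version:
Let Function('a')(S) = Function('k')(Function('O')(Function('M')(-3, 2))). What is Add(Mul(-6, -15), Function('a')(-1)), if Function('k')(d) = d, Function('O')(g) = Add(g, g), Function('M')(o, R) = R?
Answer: 94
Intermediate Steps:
Function('O')(g) = Mul(2, g)
Function('a')(S) = 4 (Function('a')(S) = Mul(2, 2) = 4)
Add(Mul(-6, -15), Function('a')(-1)) = Add(Mul(-6, -15), 4) = Add(90, 4) = 94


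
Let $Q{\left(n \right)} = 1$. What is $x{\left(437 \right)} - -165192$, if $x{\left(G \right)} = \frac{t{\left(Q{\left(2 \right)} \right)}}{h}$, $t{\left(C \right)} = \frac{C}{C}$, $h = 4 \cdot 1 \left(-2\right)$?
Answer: $\frac{1321535}{8} \approx 1.6519 \cdot 10^{5}$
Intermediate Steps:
$h = -8$ ($h = 4 \left(-2\right) = -8$)
$t{\left(C \right)} = 1$
$x{\left(G \right)} = - \frac{1}{8}$ ($x{\left(G \right)} = 1 \frac{1}{-8} = 1 \left(- \frac{1}{8}\right) = - \frac{1}{8}$)
$x{\left(437 \right)} - -165192 = - \frac{1}{8} - -165192 = - \frac{1}{8} + 165192 = \frac{1321535}{8}$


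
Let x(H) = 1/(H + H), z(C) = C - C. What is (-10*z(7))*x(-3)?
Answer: 0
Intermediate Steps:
z(C) = 0
x(H) = 1/(2*H)
(-10*z(7))*x(-3) = (-10*0)*((1/2)/(-3)) = 0*((1/2)*(-1/3)) = 0*(-1/6) = 0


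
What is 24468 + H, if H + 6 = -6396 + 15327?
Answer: 33393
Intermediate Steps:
H = 8925 (H = -6 + (-6396 + 15327) = -6 + 8931 = 8925)
24468 + H = 24468 + 8925 = 33393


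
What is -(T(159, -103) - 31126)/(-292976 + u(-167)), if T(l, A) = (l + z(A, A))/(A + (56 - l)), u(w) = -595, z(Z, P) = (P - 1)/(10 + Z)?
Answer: -596326799/5624233218 ≈ -0.10603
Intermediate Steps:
z(Z, P) = (-1 + P)/(10 + Z)
T(l, A) = (l + (-1 + A)/(10 + A))/(56 + A - l) (T(l, A) = (l + (-1 + A)/(10 + A))/(A + (56 - l)) = (l + (-1 + A)/(10 + A))/(56 + A - l))
-(T(159, -103) - 31126)/(-292976 + u(-167)) = -((-1 - 103 + 159*(10 - 103))/((10 - 103)*(56 - 103 - 1*159)) - 31126)/(-292976 - 595) = -((-1 - 103 + 159*(-93))/((-93)*(56 - 103 - 159)) - 31126)/(-293571) = -(-1/93*(-1 - 103 - 14787)/(-206) - 31126)*(-1)/293571 = -(-1/93*(-1/206)*(-14891) - 31126)*(-1)/293571 = -(-14891/19158 - 31126)*(-1)/293571 = -(-596326799)*(-1)/(19158*293571) = -1*596326799/5624233218 = -596326799/5624233218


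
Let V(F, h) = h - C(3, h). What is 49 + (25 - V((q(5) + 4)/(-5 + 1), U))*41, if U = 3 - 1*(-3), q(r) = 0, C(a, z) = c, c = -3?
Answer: 705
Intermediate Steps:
C(a, z) = -3
U = 6 (U = 3 + 3 = 6)
V(F, h) = 3 + h (V(F, h) = h - 1*(-3) = h + 3 = 3 + h)
49 + (25 - V((q(5) + 4)/(-5 + 1), U))*41 = 49 + (25 - (3 + 6))*41 = 49 + (25 - 1*9)*41 = 49 + (25 - 9)*41 = 49 + 16*41 = 49 + 656 = 705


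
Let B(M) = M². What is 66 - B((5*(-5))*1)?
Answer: -559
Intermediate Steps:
66 - B((5*(-5))*1) = 66 - ((5*(-5))*1)² = 66 - (-25*1)² = 66 - 1*(-25)² = 66 - 1*625 = 66 - 625 = -559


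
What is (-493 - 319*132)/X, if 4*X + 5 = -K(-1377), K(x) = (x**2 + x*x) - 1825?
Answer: 85202/1895219 ≈ 0.044956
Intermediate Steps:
K(x) = -1825 + 2*x**2 (K(x) = (x**2 + x**2) - 1825 = 2*x**2 - 1825 = -1825 + 2*x**2)
X = -1895219/2 (X = -5/4 + (-(-1825 + 2*(-1377)**2))/4 = -5/4 + (-(-1825 + 2*1896129))/4 = -5/4 + (-(-1825 + 3792258))/4 = -5/4 + (-1*3790433)/4 = -5/4 + (1/4)*(-3790433) = -5/4 - 3790433/4 = -1895219/2 ≈ -9.4761e+5)
(-493 - 319*132)/X = (-493 - 319*132)/(-1895219/2) = (-493 - 42108)*(-2/1895219) = -42601*(-2/1895219) = 85202/1895219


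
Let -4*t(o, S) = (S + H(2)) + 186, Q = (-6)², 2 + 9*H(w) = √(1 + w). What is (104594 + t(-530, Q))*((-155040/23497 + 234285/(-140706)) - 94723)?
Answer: -98223660029318245879/9918506646 + 104399185020857*√3/39674026584 ≈ -9.9031e+9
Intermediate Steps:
H(w) = -2/9 + √(1 + w)/9
Q = 36
t(o, S) = -418/9 - S/4 - √3/36 (t(o, S) = -((S + (-2/9 + √(1 + 2)/9)) + 186)/4 = -((S + (-2/9 + √3/9)) + 186)/4 = -((-2/9 + S + √3/9) + 186)/4 = -(1672/9 + S + √3/9)/4 = -418/9 - S/4 - √3/36)
(104594 + t(-530, Q))*((-155040/23497 + 234285/(-140706)) - 94723) = (104594 + (-418/9 - ¼*36 - √3/36))*((-155040/23497 + 234285/(-140706)) - 94723) = (104594 + (-418/9 - 9 - √3/36))*((-155040*1/23497 + 234285*(-1/140706)) - 94723) = (104594 + (-499/9 - √3/36))*((-155040/23497 - 78095/46902) - 94723) = (940847/9 - √3/36)*(-9106684295/1102056294 - 94723) = (940847/9 - √3/36)*(-104399185020857/1102056294) = -98223660029318245879/9918506646 + 104399185020857*√3/39674026584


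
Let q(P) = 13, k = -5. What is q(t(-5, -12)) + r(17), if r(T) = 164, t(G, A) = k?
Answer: 177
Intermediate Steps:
t(G, A) = -5
q(t(-5, -12)) + r(17) = 13 + 164 = 177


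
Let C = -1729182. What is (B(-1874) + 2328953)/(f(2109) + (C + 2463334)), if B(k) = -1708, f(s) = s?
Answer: 2327245/736261 ≈ 3.1609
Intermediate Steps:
(B(-1874) + 2328953)/(f(2109) + (C + 2463334)) = (-1708 + 2328953)/(2109 + (-1729182 + 2463334)) = 2327245/(2109 + 734152) = 2327245/736261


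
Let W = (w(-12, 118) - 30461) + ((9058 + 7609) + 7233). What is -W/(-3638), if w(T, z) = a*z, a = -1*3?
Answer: -6915/3638 ≈ -1.9008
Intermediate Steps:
a = -3
w(T, z) = -3*z
W = -6915 (W = (-3*118 - 30461) + ((9058 + 7609) + 7233) = (-354 - 30461) + (16667 + 7233) = -30815 + 23900 = -6915)
-W/(-3638) = -(-6915)/(-3638) = -(-6915)*(-1)/3638 = -1*6915/3638 = -6915/3638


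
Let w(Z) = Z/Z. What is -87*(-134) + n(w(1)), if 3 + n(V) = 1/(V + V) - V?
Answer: 23309/2 ≈ 11655.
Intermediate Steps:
w(Z) = 1
n(V) = -3 + 1/(2*V) - V (n(V) = -3 + (1/(V + V) - V) = -3 + (1/(2*V) - V) = -3 + 1/(2*V) - V)
-87*(-134) + n(w(1)) = -87*(-134) + (-3 + (½)/1 - 1*1) = 11658 + (-3 + (½)*1 - 1) = 11658 + (-3 + ½ - 1) = 11658 - 7/2 = 23309/2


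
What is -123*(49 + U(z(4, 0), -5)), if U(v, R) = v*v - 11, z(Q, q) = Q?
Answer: -6642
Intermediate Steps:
U(v, R) = -11 + v**2 (U(v, R) = v**2 - 11 = -11 + v**2)
-123*(49 + U(z(4, 0), -5)) = -123*(49 + (-11 + 4**2)) = -123*(49 + (-11 + 16)) = -123*(49 + 5) = -123*54 = -6642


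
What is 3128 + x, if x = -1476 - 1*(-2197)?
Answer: 3849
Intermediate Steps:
x = 721 (x = -1476 + 2197 = 721)
3128 + x = 3128 + 721 = 3849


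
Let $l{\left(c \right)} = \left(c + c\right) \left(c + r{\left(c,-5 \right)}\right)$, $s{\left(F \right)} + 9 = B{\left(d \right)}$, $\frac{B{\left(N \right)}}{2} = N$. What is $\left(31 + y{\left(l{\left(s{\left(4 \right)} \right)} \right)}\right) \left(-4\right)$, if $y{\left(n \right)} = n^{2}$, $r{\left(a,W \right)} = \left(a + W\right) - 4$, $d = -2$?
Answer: $-3312524$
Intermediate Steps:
$B{\left(N \right)} = 2 N$
$r{\left(a,W \right)} = -4 + W + a$ ($r{\left(a,W \right)} = \left(W + a\right) - 4 = -4 + W + a$)
$s{\left(F \right)} = -13$ ($s{\left(F \right)} = -9 + 2 \left(-2\right) = -9 - 4 = -13$)
$l{\left(c \right)} = 2 c \left(-9 + 2 c\right)$ ($l{\left(c \right)} = \left(c + c\right) \left(c - \left(9 - c\right)\right) = 2 c \left(c + \left(-9 + c\right)\right) = 2 c \left(-9 + 2 c\right)$)
$\left(31 + y{\left(l{\left(s{\left(4 \right)} \right)} \right)}\right) \left(-4\right) = \left(31 + \left(2 \left(-13\right) \left(-9 + 2 \left(-13\right)\right)\right)^{2}\right) \left(-4\right) = \left(31 + \left(2 \left(-13\right) \left(-9 - 26\right)\right)^{2}\right) \left(-4\right) = \left(31 + \left(2 \left(-13\right) \left(-35\right)\right)^{2}\right) \left(-4\right) = \left(31 + 910^{2}\right) \left(-4\right) = \left(31 + 828100\right) \left(-4\right) = 828131 \left(-4\right) = -3312524$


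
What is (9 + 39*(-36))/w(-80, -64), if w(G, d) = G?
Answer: 279/16 ≈ 17.438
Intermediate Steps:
(9 + 39*(-36))/w(-80, -64) = (9 + 39*(-36))/(-80) = (9 - 1404)*(-1/80) = -1395*(-1/80) = 279/16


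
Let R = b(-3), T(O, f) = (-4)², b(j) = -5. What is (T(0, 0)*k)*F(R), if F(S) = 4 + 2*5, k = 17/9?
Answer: 3808/9 ≈ 423.11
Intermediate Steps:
T(O, f) = 16
k = 17/9 (k = 17*(⅑) = 17/9 ≈ 1.8889)
R = -5
F(S) = 14 (F(S) = 4 + 10 = 14)
(T(0, 0)*k)*F(R) = (16*(17/9))*14 = (272/9)*14 = 3808/9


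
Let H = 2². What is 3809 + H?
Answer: 3813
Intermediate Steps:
H = 4
3809 + H = 3809 + 4 = 3813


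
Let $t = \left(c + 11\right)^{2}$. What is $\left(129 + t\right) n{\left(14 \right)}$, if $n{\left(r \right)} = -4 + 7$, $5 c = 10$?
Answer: $894$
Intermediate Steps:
$c = 2$ ($c = \frac{1}{5} \cdot 10 = 2$)
$n{\left(r \right)} = 3$
$t = 169$ ($t = \left(2 + 11\right)^{2} = 13^{2} = 169$)
$\left(129 + t\right) n{\left(14 \right)} = \left(129 + 169\right) 3 = 298 \cdot 3 = 894$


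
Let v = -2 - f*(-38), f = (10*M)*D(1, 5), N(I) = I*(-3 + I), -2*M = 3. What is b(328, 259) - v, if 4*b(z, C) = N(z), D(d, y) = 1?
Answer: 27222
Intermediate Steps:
M = -3/2 (M = -½*3 = -3/2 ≈ -1.5000)
b(z, C) = z*(-3 + z)/4 (b(z, C) = (z*(-3 + z))/4 = z*(-3 + z)/4)
f = -15 (f = (10*(-3/2))*1 = -15*1 = -15)
v = -572 (v = -2 - (-15)*(-38) = -2 - 1*570 = -2 - 570 = -572)
b(328, 259) - v = (¼)*328*(-3 + 328) - 1*(-572) = (¼)*328*325 + 572 = 26650 + 572 = 27222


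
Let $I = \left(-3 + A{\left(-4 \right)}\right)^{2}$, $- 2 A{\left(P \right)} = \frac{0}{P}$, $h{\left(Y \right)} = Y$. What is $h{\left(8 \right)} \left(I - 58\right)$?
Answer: $-392$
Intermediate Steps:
$A{\left(P \right)} = 0$ ($A{\left(P \right)} = - \frac{0 \frac{1}{P}}{2} = \left(- \frac{1}{2}\right) 0 = 0$)
$I = 9$ ($I = \left(-3 + 0\right)^{2} = \left(-3\right)^{2} = 9$)
$h{\left(8 \right)} \left(I - 58\right) = 8 \left(9 - 58\right) = 8 \left(-49\right) = -392$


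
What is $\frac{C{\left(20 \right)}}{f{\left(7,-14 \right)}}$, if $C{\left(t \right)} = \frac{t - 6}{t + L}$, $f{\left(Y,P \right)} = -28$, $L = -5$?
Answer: $- \frac{1}{30} \approx -0.033333$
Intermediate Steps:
$C{\left(t \right)} = \frac{-6 + t}{-5 + t}$ ($C{\left(t \right)} = \frac{t - 6}{t - 5} = \frac{-6 + t}{-5 + t}$)
$\frac{C{\left(20 \right)}}{f{\left(7,-14 \right)}} = \frac{\frac{1}{-5 + 20} \left(-6 + 20\right)}{-28} = \frac{1}{15} \cdot 14 \left(- \frac{1}{28}\right) = \frac{14}{15} \left(- \frac{1}{28}\right) = - \frac{1}{30}$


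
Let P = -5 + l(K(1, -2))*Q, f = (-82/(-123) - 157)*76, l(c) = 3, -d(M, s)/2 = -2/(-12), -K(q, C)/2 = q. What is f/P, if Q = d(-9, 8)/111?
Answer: 329707/139 ≈ 2372.0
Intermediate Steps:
K(q, C) = -2*q
d(M, s) = -1/3 (d(M, s) = -(-4)/(-12) = -(-4)*(-1)/12 = -2*1/6 = -1/3)
f = -35644/3 (f = (-82*(-1/123) - 157)*76 = (2/3 - 157)*76 = -469/3*76 = -35644/3 ≈ -11881.)
Q = -1/333 (Q = -1/3/111 = -1/3*1/111 = -1/333 ≈ -0.0030030)
P = -556/111 (P = -5 + 3*(-1/333) = -5 - 1/111 = -556/111 ≈ -5.0090)
f/P = -35644/(3*(-556/111)) = -35644/3*(-111/556) = 329707/139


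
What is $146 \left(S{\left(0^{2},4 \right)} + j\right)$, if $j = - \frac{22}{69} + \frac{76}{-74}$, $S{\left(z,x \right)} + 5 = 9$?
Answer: $\frac{989296}{2553} \approx 387.5$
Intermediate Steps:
$S{\left(z,x \right)} = 4$ ($S{\left(z,x \right)} = -5 + 9 = 4$)
$j = - \frac{3436}{2553}$ ($j = \left(-22\right) \frac{1}{69} + 76 \left(- \frac{1}{74}\right) = - \frac{22}{69} - \frac{38}{37} = - \frac{3436}{2553} \approx -1.3459$)
$146 \left(S{\left(0^{2},4 \right)} + j\right) = 146 \left(4 - \frac{3436}{2553}\right) = 146 \cdot \frac{6776}{2553} = \frac{989296}{2553}$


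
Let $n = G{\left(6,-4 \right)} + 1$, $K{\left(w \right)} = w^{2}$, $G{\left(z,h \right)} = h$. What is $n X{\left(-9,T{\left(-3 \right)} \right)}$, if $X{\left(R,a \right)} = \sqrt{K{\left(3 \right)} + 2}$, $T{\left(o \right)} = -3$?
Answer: $- 3 \sqrt{11} \approx -9.9499$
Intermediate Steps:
$X{\left(R,a \right)} = \sqrt{11}$ ($X{\left(R,a \right)} = \sqrt{3^{2} + 2} = \sqrt{9 + 2} = \sqrt{11}$)
$n = -3$ ($n = -4 + 1 = -3$)
$n X{\left(-9,T{\left(-3 \right)} \right)} = - 3 \sqrt{11}$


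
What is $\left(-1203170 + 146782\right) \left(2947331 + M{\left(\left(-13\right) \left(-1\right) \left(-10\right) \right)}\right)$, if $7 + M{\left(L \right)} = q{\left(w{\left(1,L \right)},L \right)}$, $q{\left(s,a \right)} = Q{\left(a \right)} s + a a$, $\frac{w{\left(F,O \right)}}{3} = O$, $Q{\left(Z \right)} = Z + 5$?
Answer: $-3182869577912$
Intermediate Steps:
$Q{\left(Z \right)} = 5 + Z$
$w{\left(F,O \right)} = 3 O$
$q{\left(s,a \right)} = a^{2} + s \left(5 + a\right)$ ($q{\left(s,a \right)} = \left(5 + a\right) s + a a = s \left(5 + a\right) + a^{2} = a^{2} + s \left(5 + a\right)$)
$M{\left(L \right)} = -7 + L^{2} + 3 L \left(5 + L\right)$ ($M{\left(L \right)} = -7 + \left(L^{2} + 3 L \left(5 + L\right)\right) = -7 + L^{2} + 3 L \left(5 + L\right)$)
$\left(-1203170 + 146782\right) \left(2947331 + M{\left(\left(-13\right) \left(-1\right) \left(-10\right) \right)}\right) = \left(-1203170 + 146782\right) \left(2947331 + \left(-7 + 4 \left(\left(-13\right) \left(-1\right) \left(-10\right)\right)^{2} + 15 \left(-13\right) \left(-1\right) \left(-10\right)\right)\right) = - 1056388 \left(2947331 + \left(-7 + 4 \left(13 \left(-10\right)\right)^{2} + 15 \cdot 13 \left(-10\right)\right)\right) = - 1056388 \left(2947331 + \left(-7 + 4 \left(-130\right)^{2} + 15 \left(-130\right)\right)\right) = - 1056388 \left(2947331 - -65643\right) = - 1056388 \left(2947331 + 65643\right) = \left(-1056388\right) 3012974 = -3182869577912$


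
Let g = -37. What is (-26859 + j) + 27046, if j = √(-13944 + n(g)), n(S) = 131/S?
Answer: 187 + I*√19094183/37 ≈ 187.0 + 118.1*I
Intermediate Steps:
j = I*√19094183/37 (j = √(-13944 + 131/(-37)) = √(-13944 + 131*(-1/37)) = √(-13944 - 131/37) = √(-516059/37) = I*√19094183/37 ≈ 118.1*I)
(-26859 + j) + 27046 = (-26859 + I*√19094183/37) + 27046 = 187 + I*√19094183/37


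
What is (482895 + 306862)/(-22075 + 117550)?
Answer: 789757/95475 ≈ 8.2719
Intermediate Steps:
(482895 + 306862)/(-22075 + 117550) = 789757/95475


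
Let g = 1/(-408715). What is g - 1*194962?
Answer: -79683893831/408715 ≈ -1.9496e+5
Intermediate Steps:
g = -1/408715 ≈ -2.4467e-6
g - 1*194962 = -1/408715 - 1*194962 = -1/408715 - 194962 = -79683893831/408715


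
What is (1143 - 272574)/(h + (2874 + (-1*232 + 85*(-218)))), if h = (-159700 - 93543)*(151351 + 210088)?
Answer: 271431/91531912565 ≈ 2.9654e-6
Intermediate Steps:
h = -91531896677 (h = -253243*361439 = -91531896677)
(1143 - 272574)/(h + (2874 + (-1*232 + 85*(-218)))) = (1143 - 272574)/(-91531896677 + (2874 + (-1*232 + 85*(-218)))) = -271431/(-91531896677 + (2874 + (-232 - 18530))) = -271431/(-91531896677 + (2874 - 18762)) = -271431/(-91531896677 - 15888) = -271431/(-91531912565) = -271431*(-1/91531912565) = 271431/91531912565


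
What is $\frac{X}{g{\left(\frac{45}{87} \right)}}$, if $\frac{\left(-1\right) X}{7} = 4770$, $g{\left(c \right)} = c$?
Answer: $-64554$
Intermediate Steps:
$X = -33390$ ($X = \left(-7\right) 4770 = -33390$)
$\frac{X}{g{\left(\frac{45}{87} \right)}} = - \frac{33390}{45 \cdot \frac{1}{87}} = - \frac{33390}{\frac{15}{29}} = \left(-33390\right) \frac{29}{15} = -64554$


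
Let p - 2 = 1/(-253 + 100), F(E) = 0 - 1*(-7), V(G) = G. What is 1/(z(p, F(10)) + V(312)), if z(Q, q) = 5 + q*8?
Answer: 1/373 ≈ 0.0026810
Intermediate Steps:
F(E) = 7 (F(E) = 0 + 7 = 7)
p = 305/153 (p = 2 + 1/(-253 + 100) = 2 + 1/(-153) = 2 - 1/153 = 305/153 ≈ 1.9935)
z(Q, q) = 5 + 8*q
1/(z(p, F(10)) + V(312)) = 1/((5 + 8*7) + 312) = 1/((5 + 56) + 312) = 1/(61 + 312) = 1/373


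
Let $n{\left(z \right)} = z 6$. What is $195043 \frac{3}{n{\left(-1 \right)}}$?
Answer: $- \frac{195043}{2} \approx -97522.0$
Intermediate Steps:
$n{\left(z \right)} = 6 z$
$195043 \frac{3}{n{\left(-1 \right)}} = 195043 \frac{3}{6 \left(-1\right)} = 195043 \frac{3}{-6} = 195043 \cdot 3 \left(- \frac{1}{6}\right) = 195043 \left(- \frac{1}{2}\right) = - \frac{195043}{2}$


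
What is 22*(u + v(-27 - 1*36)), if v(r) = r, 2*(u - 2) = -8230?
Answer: -91872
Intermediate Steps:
u = -4113 (u = 2 + (½)*(-8230) = 2 - 4115 = -4113)
22*(u + v(-27 - 1*36)) = 22*(-4113 + (-27 - 1*36)) = 22*(-4113 + (-27 - 36)) = 22*(-4113 - 63) = 22*(-4176) = -91872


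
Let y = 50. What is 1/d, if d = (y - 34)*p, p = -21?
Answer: -1/336 ≈ -0.0029762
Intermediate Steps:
d = -336 (d = (50 - 34)*(-21) = 16*(-21) = -336)
1/d = 1/(-336) = -1/336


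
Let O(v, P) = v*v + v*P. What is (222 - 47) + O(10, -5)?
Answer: 225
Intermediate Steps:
O(v, P) = v² + P*v
(222 - 47) + O(10, -5) = (222 - 47) + 10*(-5 + 10) = 175 + 10*5 = 175 + 50 = 225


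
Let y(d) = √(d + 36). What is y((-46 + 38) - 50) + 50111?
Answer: 50111 + I*√22 ≈ 50111.0 + 4.6904*I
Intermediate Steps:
y(d) = √(36 + d)
y((-46 + 38) - 50) + 50111 = √(36 + ((-46 + 38) - 50)) + 50111 = √(36 + (-8 - 50)) + 50111 = √(36 - 58) + 50111 = √(-22) + 50111 = I*√22 + 50111 = 50111 + I*√22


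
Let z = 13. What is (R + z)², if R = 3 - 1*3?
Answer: 169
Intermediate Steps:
R = 0 (R = 3 - 3 = 0)
(R + z)² = (0 + 13)² = 13² = 169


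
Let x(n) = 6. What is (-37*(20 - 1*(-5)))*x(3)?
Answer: -5550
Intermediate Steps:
(-37*(20 - 1*(-5)))*x(3) = -37*(20 - 1*(-5))*6 = -37*(20 + 5)*6 = -37*25*6 = -925*6 = -5550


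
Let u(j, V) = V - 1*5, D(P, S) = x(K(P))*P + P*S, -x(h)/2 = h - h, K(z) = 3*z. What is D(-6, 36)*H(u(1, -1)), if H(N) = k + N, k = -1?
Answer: 1512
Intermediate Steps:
x(h) = 0 (x(h) = -2*(h - h) = -2*0 = 0)
D(P, S) = P*S (D(P, S) = 0*P + P*S = 0 + P*S = P*S)
u(j, V) = -5 + V (u(j, V) = V - 5 = -5 + V)
H(N) = -1 + N
D(-6, 36)*H(u(1, -1)) = (-6*36)*(-1 + (-5 - 1)) = -216*(-1 - 6) = -216*(-7) = 1512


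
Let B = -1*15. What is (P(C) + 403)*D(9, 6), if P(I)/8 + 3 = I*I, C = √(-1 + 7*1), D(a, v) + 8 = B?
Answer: -9821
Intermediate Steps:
B = -15
D(a, v) = -23 (D(a, v) = -8 - 15 = -23)
C = √6 (C = √(-1 + 7) = √6 ≈ 2.4495)
P(I) = -24 + 8*I² (P(I) = -24 + 8*(I*I) = -24 + 8*I²)
(P(C) + 403)*D(9, 6) = ((-24 + 8*(√6)²) + 403)*(-23) = ((-24 + 8*6) + 403)*(-23) = ((-24 + 48) + 403)*(-23) = (24 + 403)*(-23) = 427*(-23) = -9821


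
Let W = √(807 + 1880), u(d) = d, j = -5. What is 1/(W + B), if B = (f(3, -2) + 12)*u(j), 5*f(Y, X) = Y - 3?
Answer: -60/913 - √2687/913 ≈ -0.12249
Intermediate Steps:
f(Y, X) = -⅗ + Y/5 (f(Y, X) = (Y - 3)/5 = (-3 + Y)/5 = -⅗ + Y/5)
W = √2687 ≈ 51.836
B = -60 (B = ((-⅗ + (⅕)*3) + 12)*(-5) = ((-⅗ + ⅗) + 12)*(-5) = (0 + 12)*(-5) = 12*(-5) = -60)
1/(W + B) = 1/(√2687 - 60) = 1/(-60 + √2687)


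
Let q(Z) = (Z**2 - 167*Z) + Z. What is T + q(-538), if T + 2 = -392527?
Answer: -13777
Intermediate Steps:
T = -392529 (T = -2 - 392527 = -392529)
q(Z) = Z**2 - 166*Z
T + q(-538) = -392529 - 538*(-166 - 538) = -392529 - 538*(-704) = -392529 + 378752 = -13777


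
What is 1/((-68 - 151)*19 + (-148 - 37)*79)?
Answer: -1/18776 ≈ -5.3259e-5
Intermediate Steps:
1/((-68 - 151)*19 + (-148 - 37)*79) = 1/(-219*19 - 185*79) = 1/(-4161 - 14615) = 1/(-18776) = -1/18776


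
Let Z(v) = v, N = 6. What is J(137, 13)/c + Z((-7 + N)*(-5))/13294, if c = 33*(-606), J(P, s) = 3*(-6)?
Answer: 18849/14769634 ≈ 0.0012762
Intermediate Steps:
J(P, s) = -18
c = -19998
J(137, 13)/c + Z((-7 + N)*(-5))/13294 = -18/(-19998) + ((-7 + 6)*(-5))/13294 = -18*(-1/19998) - 1*(-5)*(1/13294) = 1/1111 + 5*(1/13294) = 1/1111 + 5/13294 = 18849/14769634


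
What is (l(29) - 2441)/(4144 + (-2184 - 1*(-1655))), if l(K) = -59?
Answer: -500/723 ≈ -0.69156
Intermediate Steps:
(l(29) - 2441)/(4144 + (-2184 - 1*(-1655))) = (-59 - 2441)/(4144 + (-2184 - 1*(-1655))) = -2500/(4144 + (-2184 + 1655)) = -2500/(4144 - 529) = -2500/3615 = -2500*1/3615 = -500/723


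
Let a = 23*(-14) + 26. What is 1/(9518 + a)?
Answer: 1/9222 ≈ 0.00010844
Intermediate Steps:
a = -296 (a = -322 + 26 = -296)
1/(9518 + a) = 1/(9518 - 296) = 1/9222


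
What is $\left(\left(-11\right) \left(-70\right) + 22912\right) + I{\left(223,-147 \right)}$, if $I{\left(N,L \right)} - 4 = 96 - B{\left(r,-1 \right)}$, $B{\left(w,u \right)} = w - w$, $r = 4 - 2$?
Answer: $23782$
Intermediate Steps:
$r = 2$
$B{\left(w,u \right)} = 0$
$I{\left(N,L \right)} = 100$ ($I{\left(N,L \right)} = 4 + \left(96 - 0\right) = 4 + \left(96 + 0\right) = 4 + 96 = 100$)
$\left(\left(-11\right) \left(-70\right) + 22912\right) + I{\left(223,-147 \right)} = \left(\left(-11\right) \left(-70\right) + 22912\right) + 100 = \left(770 + 22912\right) + 100 = 23682 + 100 = 23782$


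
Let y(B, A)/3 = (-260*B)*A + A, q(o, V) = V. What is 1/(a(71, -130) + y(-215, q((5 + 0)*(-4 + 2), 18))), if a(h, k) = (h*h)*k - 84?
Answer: 1/2363240 ≈ 4.2315e-7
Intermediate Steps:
a(h, k) = -84 + k*h**2 (a(h, k) = h**2*k - 84 = k*h**2 - 84 = -84 + k*h**2)
y(B, A) = 3*A - 780*A*B (y(B, A) = 3*((-260*B)*A + A) = 3*(-260*A*B + A) = 3*(A - 260*A*B) = 3*A - 780*A*B)
1/(a(71, -130) + y(-215, q((5 + 0)*(-4 + 2), 18))) = 1/((-84 - 130*71**2) + 3*18*(1 - 260*(-215))) = 1/((-84 - 130*5041) + 3*18*(1 + 55900)) = 1/((-84 - 655330) + 3*18*55901) = 1/(-655414 + 3018654) = 1/2363240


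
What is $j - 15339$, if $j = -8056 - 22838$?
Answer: $-46233$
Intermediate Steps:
$j = -30894$ ($j = -8056 - 22838 = -30894$)
$j - 15339 = -30894 - 15339 = -46233$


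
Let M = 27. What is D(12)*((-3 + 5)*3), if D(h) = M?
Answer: 162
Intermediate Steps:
D(h) = 27
D(12)*((-3 + 5)*3) = 27*((-3 + 5)*3) = 27*(2*3) = 27*6 = 162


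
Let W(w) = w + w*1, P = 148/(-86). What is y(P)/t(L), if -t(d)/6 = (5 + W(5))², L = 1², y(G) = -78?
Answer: 13/225 ≈ 0.057778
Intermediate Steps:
P = -74/43 (P = 148*(-1/86) = -74/43 ≈ -1.7209)
L = 1
W(w) = 2*w (W(w) = w + w = 2*w)
t(d) = -1350 (t(d) = -6*(5 + 2*5)² = -6*(5 + 10)² = -6*15² = -6*225 = -1350)
y(P)/t(L) = -78/(-1350) = -78*(-1/1350) = 13/225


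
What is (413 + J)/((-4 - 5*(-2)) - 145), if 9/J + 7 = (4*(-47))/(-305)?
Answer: -267122/90211 ≈ -2.9611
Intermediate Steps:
J = -915/649 (J = 9/(-7 + (4*(-47))/(-305)) = 9/(-7 - 188*(-1/305)) = 9/(-7 + 188/305) = 9/(-1947/305) = 9*(-305/1947) = -915/649 ≈ -1.4099)
(413 + J)/((-4 - 5*(-2)) - 145) = (413 - 915/649)/((-4 - 5*(-2)) - 145) = 267122/(649*((-4 + 10) - 145)) = 267122/(649*(6 - 145)) = (267122/649)/(-139) = (267122/649)*(-1/139) = -267122/90211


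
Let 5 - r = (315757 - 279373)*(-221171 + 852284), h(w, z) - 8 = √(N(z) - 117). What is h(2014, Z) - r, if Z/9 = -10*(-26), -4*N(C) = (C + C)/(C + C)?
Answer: 22962415395 + I*√469/2 ≈ 2.2962e+10 + 10.828*I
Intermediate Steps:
N(C) = -¼ (N(C) = -(C + C)/(4*(C + C)) = -2*C/(4*(2*C)) = -2*C*1/(2*C)/4 = -¼*1 = -¼)
Z = 2340 (Z = 9*(-10*(-26)) = 9*260 = 2340)
h(w, z) = 8 + I*√469/2 (h(w, z) = 8 + √(-¼ - 117) = 8 + √(-469/4) = 8 + I*√469/2)
r = -22962415387 (r = 5 - (315757 - 279373)*(-221171 + 852284) = 5 - 36384*631113 = 5 - 1*22962415392 = 5 - 22962415392 = -22962415387)
h(2014, Z) - r = (8 + I*√469/2) - 1*(-22962415387) = (8 + I*√469/2) + 22962415387 = 22962415395 + I*√469/2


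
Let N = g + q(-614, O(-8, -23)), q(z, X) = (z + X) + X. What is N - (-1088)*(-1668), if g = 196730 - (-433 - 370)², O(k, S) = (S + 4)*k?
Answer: -2263173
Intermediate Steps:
O(k, S) = k*(4 + S) (O(k, S) = (4 + S)*k = k*(4 + S))
g = -448079 (g = 196730 - 1*(-803)² = 196730 - 1*644809 = 196730 - 644809 = -448079)
q(z, X) = z + 2*X (q(z, X) = (X + z) + X = z + 2*X)
N = -448389 (N = -448079 + (-614 + 2*(-8*(4 - 23))) = -448079 + (-614 + 2*(-8*(-19))) = -448079 + (-614 + 2*152) = -448079 + (-614 + 304) = -448079 - 310 = -448389)
N - (-1088)*(-1668) = -448389 - (-1088)*(-1668) = -448389 - 1*1814784 = -448389 - 1814784 = -2263173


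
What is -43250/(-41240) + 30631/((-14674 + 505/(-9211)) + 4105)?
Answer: -46406792199/25092365621 ≈ -1.8494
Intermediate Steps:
-43250/(-41240) + 30631/((-14674 + 505/(-9211)) + 4105) = -43250*(-1/41240) + 30631/((-14674 + 505*(-1/9211)) + 4105) = 4325/4124 + 30631/((-14674 - 505/9211) + 4105) = 4325/4124 + 30631/(-135162719/9211 + 4105) = 4325/4124 + 30631/(-97351564/9211) = 4325/4124 + 30631*(-9211/97351564) = 4325/4124 - 282142141/97351564 = -46406792199/25092365621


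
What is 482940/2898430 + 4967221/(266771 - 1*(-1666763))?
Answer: 1533092327299/560421295162 ≈ 2.7356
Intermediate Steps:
482940/2898430 + 4967221/(266771 - 1*(-1666763)) = 482940*(1/2898430) + 4967221/(266771 + 1666763) = 48294/289843 + 4967221/1933534 = 1533092327299/560421295162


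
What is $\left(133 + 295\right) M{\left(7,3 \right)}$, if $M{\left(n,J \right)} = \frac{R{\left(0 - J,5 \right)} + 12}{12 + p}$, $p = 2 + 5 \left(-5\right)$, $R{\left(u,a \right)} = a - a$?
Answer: $- \frac{5136}{11} \approx -466.91$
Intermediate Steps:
$R{\left(u,a \right)} = 0$
$p = -23$ ($p = 2 - 25 = -23$)
$M{\left(n,J \right)} = - \frac{12}{11}$ ($M{\left(n,J \right)} = \frac{0 + 12}{12 - 23} = \frac{12}{-11} = 12 \left(- \frac{1}{11}\right) = - \frac{12}{11}$)
$\left(133 + 295\right) M{\left(7,3 \right)} = \left(133 + 295\right) \left(- \frac{12}{11}\right) = 428 \left(- \frac{12}{11}\right) = - \frac{5136}{11}$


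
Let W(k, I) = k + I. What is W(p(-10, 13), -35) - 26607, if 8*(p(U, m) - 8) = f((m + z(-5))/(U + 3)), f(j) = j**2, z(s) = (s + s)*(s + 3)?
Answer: -10439439/392 ≈ -26631.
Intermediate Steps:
z(s) = 2*s*(3 + s) (z(s) = (2*s)*(3 + s) = 2*s*(3 + s))
p(U, m) = 8 + (20 + m)**2/(8*(3 + U)**2) (p(U, m) = 8 + ((m + 2*(-5)*(3 - 5))/(U + 3))**2/8 = 8 + ((m + 2*(-5)*(-2))/(3 + U))**2/8 = 8 + ((m + 20)/(3 + U))**2/8 = 8 + ((20 + m)/(3 + U))**2/8 = 8 + ((20 + m)**2/(3 + U)**2)/8 = 8 + (20 + m)**2/(8*(3 + U)**2))
W(k, I) = I + k
W(p(-10, 13), -35) - 26607 = (-35 + (8 + (20 + 13)**2/(8*(3 - 10)**2))) - 26607 = (-35 + (8 + (1/8)*33**2/(-7)**2)) - 26607 = (-35 + (8 + (1/8)*(1/49)*1089)) - 26607 = (-35 + (8 + 1089/392)) - 26607 = (-35 + 4225/392) - 26607 = -9495/392 - 26607 = -10439439/392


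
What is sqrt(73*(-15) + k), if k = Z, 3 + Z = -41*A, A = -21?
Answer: I*sqrt(237) ≈ 15.395*I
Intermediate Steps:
Z = 858 (Z = -3 - 41*(-21) = -3 + 861 = 858)
k = 858
sqrt(73*(-15) + k) = sqrt(73*(-15) + 858) = sqrt(-1095 + 858) = sqrt(-237) = I*sqrt(237)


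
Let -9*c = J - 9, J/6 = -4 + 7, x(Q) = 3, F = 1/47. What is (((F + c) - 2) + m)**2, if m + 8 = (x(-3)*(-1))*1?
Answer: 431649/2209 ≈ 195.40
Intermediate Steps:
F = 1/47 ≈ 0.021277
J = 18 (J = 6*(-4 + 7) = 6*3 = 18)
c = -1 (c = -(18 - 9)/9 = -1/9*9 = -1)
m = -11 (m = -8 + (3*(-1))*1 = -8 - 3*1 = -8 - 3 = -11)
(((F + c) - 2) + m)**2 = (((1/47 - 1) - 2) - 11)**2 = ((-46/47 - 2) - 11)**2 = (-140/47 - 11)**2 = (-657/47)**2 = 431649/2209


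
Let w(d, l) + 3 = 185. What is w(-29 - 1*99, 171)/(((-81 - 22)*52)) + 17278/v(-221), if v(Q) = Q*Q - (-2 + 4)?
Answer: 3217395/10060834 ≈ 0.31979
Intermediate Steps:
w(d, l) = 182 (w(d, l) = -3 + 185 = 182)
v(Q) = -2 + Q² (v(Q) = Q² - 1*2 = Q² - 2 = -2 + Q²)
w(-29 - 1*99, 171)/(((-81 - 22)*52)) + 17278/v(-221) = 182/(((-81 - 22)*52)) + 17278/(-2 + (-221)²) = 182/((-103*52)) + 17278/(-2 + 48841) = 182/(-5356) + 17278/48839 = 182*(-1/5356) + 17278*(1/48839) = -7/206 + 17278/48839 = 3217395/10060834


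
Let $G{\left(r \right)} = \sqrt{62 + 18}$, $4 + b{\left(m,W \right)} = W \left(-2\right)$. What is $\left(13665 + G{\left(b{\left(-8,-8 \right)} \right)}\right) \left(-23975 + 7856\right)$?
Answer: $-220266135 - 64476 \sqrt{5} \approx -2.2041 \cdot 10^{8}$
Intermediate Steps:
$b{\left(m,W \right)} = -4 - 2 W$ ($b{\left(m,W \right)} = -4 + W \left(-2\right) = -4 - 2 W$)
$G{\left(r \right)} = 4 \sqrt{5}$ ($G{\left(r \right)} = \sqrt{80} = 4 \sqrt{5}$)
$\left(13665 + G{\left(b{\left(-8,-8 \right)} \right)}\right) \left(-23975 + 7856\right) = \left(13665 + 4 \sqrt{5}\right) \left(-23975 + 7856\right) = \left(13665 + 4 \sqrt{5}\right) \left(-16119\right) = -220266135 - 64476 \sqrt{5}$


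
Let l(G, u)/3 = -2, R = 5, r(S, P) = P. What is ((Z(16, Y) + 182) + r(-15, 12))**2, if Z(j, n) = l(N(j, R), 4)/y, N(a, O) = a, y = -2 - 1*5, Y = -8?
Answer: 1860496/49 ≈ 37969.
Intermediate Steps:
y = -7 (y = -2 - 5 = -7)
l(G, u) = -6 (l(G, u) = 3*(-2) = -6)
Z(j, n) = 6/7 (Z(j, n) = -6/(-7) = -6*(-1/7) = 6/7)
((Z(16, Y) + 182) + r(-15, 12))**2 = ((6/7 + 182) + 12)**2 = (1280/7 + 12)**2 = (1364/7)**2 = 1860496/49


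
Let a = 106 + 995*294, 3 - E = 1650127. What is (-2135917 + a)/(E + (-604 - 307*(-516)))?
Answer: 1843281/1492316 ≈ 1.2352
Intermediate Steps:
E = -1650124 (E = 3 - 1*1650127 = 3 - 1650127 = -1650124)
a = 292636 (a = 106 + 292530 = 292636)
(-2135917 + a)/(E + (-604 - 307*(-516))) = (-2135917 + 292636)/(-1650124 + (-604 - 307*(-516))) = -1843281/(-1650124 + (-604 + 158412)) = -1843281/(-1650124 + 157808) = -1843281/(-1492316) = -1843281*(-1/1492316) = 1843281/1492316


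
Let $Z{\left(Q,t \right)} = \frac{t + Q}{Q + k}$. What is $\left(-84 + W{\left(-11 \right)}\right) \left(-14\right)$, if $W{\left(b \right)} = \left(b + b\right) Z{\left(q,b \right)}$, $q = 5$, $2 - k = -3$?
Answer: $\frac{4956}{5} \approx 991.2$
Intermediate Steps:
$k = 5$ ($k = 2 - -3 = 2 + 3 = 5$)
$Z{\left(Q,t \right)} = \frac{Q + t}{5 + Q}$ ($Z{\left(Q,t \right)} = \frac{t + Q}{Q + 5} = \frac{Q + t}{5 + Q}$)
$W{\left(b \right)} = 2 b \left(\frac{1}{2} + \frac{b}{10}\right)$ ($W{\left(b \right)} = \left(b + b\right) \frac{5 + b}{5 + 5} = 2 b \frac{5 + b}{10} = 2 b \left(\frac{1}{2} + \frac{b}{10}\right)$)
$\left(-84 + W{\left(-11 \right)}\right) \left(-14\right) = \left(-84 + \frac{1}{5} \left(-11\right) \left(5 - 11\right)\right) \left(-14\right) = \left(-84 + \frac{1}{5} \left(-11\right) \left(-6\right)\right) \left(-14\right) = \left(-84 + \frac{66}{5}\right) \left(-14\right) = \left(- \frac{354}{5}\right) \left(-14\right) = \frac{4956}{5}$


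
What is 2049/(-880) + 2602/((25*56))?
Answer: -14471/30800 ≈ -0.46984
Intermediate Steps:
2049/(-880) + 2602/((25*56)) = 2049*(-1/880) + 2602/1400 = -2049/880 + 2602*(1/1400) = -2049/880 + 1301/700 = -14471/30800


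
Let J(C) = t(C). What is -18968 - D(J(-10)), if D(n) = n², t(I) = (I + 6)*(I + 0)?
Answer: -20568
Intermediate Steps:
t(I) = I*(6 + I) (t(I) = (6 + I)*I = I*(6 + I))
J(C) = C*(6 + C)
-18968 - D(J(-10)) = -18968 - (-10*(6 - 10))² = -18968 - (-10*(-4))² = -18968 - 1*40² = -18968 - 1*1600 = -18968 - 1600 = -20568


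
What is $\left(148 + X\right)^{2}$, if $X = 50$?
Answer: $39204$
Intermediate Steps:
$\left(148 + X\right)^{2} = \left(148 + 50\right)^{2} = 198^{2} = 39204$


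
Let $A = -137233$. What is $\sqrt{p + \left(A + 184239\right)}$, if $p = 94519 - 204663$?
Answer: $i \sqrt{63138} \approx 251.27 i$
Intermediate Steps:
$p = -110144$ ($p = 94519 - 204663 = -110144$)
$\sqrt{p + \left(A + 184239\right)} = \sqrt{-110144 + \left(-137233 + 184239\right)} = \sqrt{-110144 + 47006} = \sqrt{-63138} = i \sqrt{63138}$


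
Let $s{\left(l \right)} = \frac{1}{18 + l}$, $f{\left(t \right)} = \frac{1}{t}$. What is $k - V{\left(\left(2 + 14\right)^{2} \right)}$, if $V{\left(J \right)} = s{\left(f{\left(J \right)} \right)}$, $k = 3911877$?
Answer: $\frac{18029840837}{4609} \approx 3.9119 \cdot 10^{6}$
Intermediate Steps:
$V{\left(J \right)} = \frac{1}{18 + \frac{1}{J}}$
$k - V{\left(\left(2 + 14\right)^{2} \right)} = 3911877 - \frac{\left(2 + 14\right)^{2}}{1 + 18 \left(2 + 14\right)^{2}} = 3911877 - \frac{16^{2}}{1 + 18 \cdot 16^{2}} = 3911877 - \frac{256}{1 + 18 \cdot 256} = 3911877 - \frac{256}{1 + 4608} = 3911877 - \frac{256}{4609} = \frac{18029840837}{4609}$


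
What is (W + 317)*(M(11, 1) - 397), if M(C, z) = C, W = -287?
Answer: -11580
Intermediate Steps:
(W + 317)*(M(11, 1) - 397) = (-287 + 317)*(11 - 397) = 30*(-386) = -11580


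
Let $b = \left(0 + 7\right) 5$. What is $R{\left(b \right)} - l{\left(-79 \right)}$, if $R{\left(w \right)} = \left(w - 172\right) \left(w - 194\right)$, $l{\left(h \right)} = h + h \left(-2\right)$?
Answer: $21704$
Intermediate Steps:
$b = 35$ ($b = 7 \cdot 5 = 35$)
$l{\left(h \right)} = - h$ ($l{\left(h \right)} = h - 2 h = - h$)
$R{\left(w \right)} = \left(-194 + w\right) \left(-172 + w\right)$ ($R{\left(w \right)} = \left(-172 + w\right) \left(-194 + w\right) = \left(-194 + w\right) \left(-172 + w\right)$)
$R{\left(b \right)} - l{\left(-79 \right)} = \left(33368 + 35^{2} - 12810\right) - \left(-1\right) \left(-79\right) = \left(33368 + 1225 - 12810\right) - 79 = 21783 - 79 = 21704$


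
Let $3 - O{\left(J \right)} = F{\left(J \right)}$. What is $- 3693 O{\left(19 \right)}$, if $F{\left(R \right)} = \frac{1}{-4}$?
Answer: $- \frac{48009}{4} \approx -12002.0$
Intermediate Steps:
$F{\left(R \right)} = - \frac{1}{4}$
$O{\left(J \right)} = \frac{13}{4}$ ($O{\left(J \right)} = 3 - - \frac{1}{4} = 3 + \frac{1}{4} = \frac{13}{4}$)
$- 3693 O{\left(19 \right)} = \left(-3693\right) \frac{13}{4} = - \frac{48009}{4}$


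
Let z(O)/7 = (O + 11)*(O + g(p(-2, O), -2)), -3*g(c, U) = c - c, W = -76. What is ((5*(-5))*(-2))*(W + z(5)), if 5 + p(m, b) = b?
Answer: 24200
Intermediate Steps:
p(m, b) = -5 + b
g(c, U) = 0 (g(c, U) = -(c - c)/3 = -1/3*0 = 0)
z(O) = 7*O*(11 + O) (z(O) = 7*((O + 11)*(O + 0)) = 7*((11 + O)*O) = 7*(O*(11 + O)) = 7*O*(11 + O))
((5*(-5))*(-2))*(W + z(5)) = ((5*(-5))*(-2))*(-76 + 7*5*(11 + 5)) = (-25*(-2))*(-76 + 7*5*16) = 50*(-76 + 560) = 50*484 = 24200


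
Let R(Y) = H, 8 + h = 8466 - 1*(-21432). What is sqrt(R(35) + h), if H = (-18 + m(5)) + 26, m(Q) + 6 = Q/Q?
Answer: sqrt(29893) ≈ 172.90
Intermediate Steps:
h = 29890 (h = -8 + (8466 - 1*(-21432)) = -8 + (8466 + 21432) = -8 + 29898 = 29890)
m(Q) = -5 (m(Q) = -6 + Q/Q = -6 + 1 = -5)
H = 3 (H = (-18 - 5) + 26 = -23 + 26 = 3)
R(Y) = 3
sqrt(R(35) + h) = sqrt(3 + 29890) = sqrt(29893)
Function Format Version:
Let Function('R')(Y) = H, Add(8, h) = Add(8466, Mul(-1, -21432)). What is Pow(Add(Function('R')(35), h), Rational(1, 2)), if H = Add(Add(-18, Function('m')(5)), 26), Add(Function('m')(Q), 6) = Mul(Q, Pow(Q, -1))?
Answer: Pow(29893, Rational(1, 2)) ≈ 172.90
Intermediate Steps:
h = 29890 (h = Add(-8, Add(8466, Mul(-1, -21432))) = Add(-8, Add(8466, 21432)) = Add(-8, 29898) = 29890)
Function('m')(Q) = -5 (Function('m')(Q) = Add(-6, Mul(Q, Pow(Q, -1))) = Add(-6, 1) = -5)
H = 3 (H = Add(Add(-18, -5), 26) = Add(-23, 26) = 3)
Function('R')(Y) = 3
Pow(Add(Function('R')(35), h), Rational(1, 2)) = Pow(Add(3, 29890), Rational(1, 2)) = Pow(29893, Rational(1, 2))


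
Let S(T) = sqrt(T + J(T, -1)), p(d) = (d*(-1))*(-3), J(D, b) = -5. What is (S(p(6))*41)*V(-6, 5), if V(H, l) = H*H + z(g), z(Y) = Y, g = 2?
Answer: 1558*sqrt(13) ≈ 5617.4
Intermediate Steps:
p(d) = 3*d (p(d) = -d*(-3) = 3*d)
V(H, l) = 2 + H**2 (V(H, l) = H*H + 2 = H**2 + 2 = 2 + H**2)
S(T) = sqrt(-5 + T) (S(T) = sqrt(T - 5) = sqrt(-5 + T))
(S(p(6))*41)*V(-6, 5) = (sqrt(-5 + 3*6)*41)*(2 + (-6)**2) = (sqrt(-5 + 18)*41)*(2 + 36) = (sqrt(13)*41)*38 = (41*sqrt(13))*38 = 1558*sqrt(13)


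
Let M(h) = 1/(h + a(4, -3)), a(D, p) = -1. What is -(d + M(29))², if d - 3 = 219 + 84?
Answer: -73427761/784 ≈ -93658.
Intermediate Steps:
d = 306 (d = 3 + (219 + 84) = 3 + 303 = 306)
M(h) = 1/(-1 + h) (M(h) = 1/(h - 1) = 1/(-1 + h))
-(d + M(29))² = -(306 + 1/(-1 + 29))² = -(306 + 1/28)² = -(8569/28)² = -1*73427761/784 = -73427761/784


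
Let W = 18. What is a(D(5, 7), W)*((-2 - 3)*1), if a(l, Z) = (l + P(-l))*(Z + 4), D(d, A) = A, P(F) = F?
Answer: 0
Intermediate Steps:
a(l, Z) = 0 (a(l, Z) = (l - l)*(Z + 4) = 0*(4 + Z) = 0)
a(D(5, 7), W)*((-2 - 3)*1) = 0*((-2 - 3)*1) = 0*(-5*1) = 0*(-5) = 0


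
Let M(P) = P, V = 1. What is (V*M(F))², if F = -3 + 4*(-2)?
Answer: 121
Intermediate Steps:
F = -11 (F = -3 - 8 = -11)
(V*M(F))² = (1*(-11))² = (-11)² = 121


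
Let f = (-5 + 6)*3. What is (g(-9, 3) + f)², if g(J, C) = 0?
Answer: 9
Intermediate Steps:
f = 3 (f = 1*3 = 3)
(g(-9, 3) + f)² = (0 + 3)² = 3² = 9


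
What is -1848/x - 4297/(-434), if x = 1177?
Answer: 386867/46438 ≈ 8.3308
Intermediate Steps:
-1848/x - 4297/(-434) = -1848/1177 - 4297/(-434) = -1848*1/1177 - 4297*(-1/434) = -168/107 + 4297/434 = 386867/46438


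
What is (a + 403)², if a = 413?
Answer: 665856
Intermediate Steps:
(a + 403)² = (413 + 403)² = 816² = 665856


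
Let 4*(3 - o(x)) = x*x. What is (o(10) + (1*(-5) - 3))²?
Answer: 900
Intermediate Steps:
o(x) = 3 - x²/4 (o(x) = 3 - x*x/4 = 3 - x²/4)
(o(10) + (1*(-5) - 3))² = ((3 - ¼*10²) + (1*(-5) - 3))² = ((3 - ¼*100) + (-5 - 3))² = ((3 - 25) - 8)² = (-22 - 8)² = (-30)² = 900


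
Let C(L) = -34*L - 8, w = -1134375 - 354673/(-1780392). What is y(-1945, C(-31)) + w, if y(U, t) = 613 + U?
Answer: -2022003302471/1780392 ≈ -1.1357e+6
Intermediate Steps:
w = -2019631820327/1780392 (w = -1134375 - 354673*(-1)/1780392 = -1134375 - 1*(-354673/1780392) = -1134375 + 354673/1780392 = -2019631820327/1780392 ≈ -1.1344e+6)
C(L) = -8 - 34*L
y(-1945, C(-31)) + w = (613 - 1945) - 2019631820327/1780392 = -1332 - 2019631820327/1780392 = -2022003302471/1780392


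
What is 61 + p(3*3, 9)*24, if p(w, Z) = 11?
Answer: 325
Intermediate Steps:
61 + p(3*3, 9)*24 = 61 + 11*24 = 61 + 264 = 325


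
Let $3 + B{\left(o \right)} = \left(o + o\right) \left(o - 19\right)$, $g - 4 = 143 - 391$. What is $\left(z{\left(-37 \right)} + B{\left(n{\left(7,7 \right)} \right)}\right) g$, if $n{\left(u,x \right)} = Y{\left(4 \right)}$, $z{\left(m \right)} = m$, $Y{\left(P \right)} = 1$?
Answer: $18544$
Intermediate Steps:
$n{\left(u,x \right)} = 1$
$g = -244$ ($g = 4 + \left(143 - 391\right) = 4 - 248 = -244$)
$B{\left(o \right)} = -3 + 2 o \left(-19 + o\right)$ ($B{\left(o \right)} = -3 + \left(o + o\right) \left(o - 19\right) = -3 + 2 o \left(-19 + o\right)$)
$\left(z{\left(-37 \right)} + B{\left(n{\left(7,7 \right)} \right)}\right) g = \left(-37 - \left(41 - 2\right)\right) \left(-244\right) = \left(-37 - 39\right) \left(-244\right) = \left(-76\right) \left(-244\right) = 18544$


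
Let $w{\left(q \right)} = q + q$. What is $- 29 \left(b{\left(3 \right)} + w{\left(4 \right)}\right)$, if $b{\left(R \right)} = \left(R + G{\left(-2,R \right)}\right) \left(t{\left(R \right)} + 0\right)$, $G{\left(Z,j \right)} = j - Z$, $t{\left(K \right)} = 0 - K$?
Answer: $464$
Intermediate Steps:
$t{\left(K \right)} = - K$
$b{\left(R \right)} = - R \left(2 + 2 R\right)$ ($b{\left(R \right)} = \left(R + \left(R - -2\right)\right) \left(- R + 0\right) = \left(R + \left(R + 2\right)\right) \left(- R\right) = \left(R + \left(2 + R\right)\right) \left(- R\right) = \left(2 + 2 R\right) \left(- R\right) = - R \left(2 + 2 R\right)$)
$w{\left(q \right)} = 2 q$
$- 29 \left(b{\left(3 \right)} + w{\left(4 \right)}\right) = - 29 \left(\left(-2\right) 3 \left(1 + 3\right) + 2 \cdot 4\right) = - 29 \left(\left(-2\right) 3 \cdot 4 + 8\right) = - 29 \left(-24 + 8\right) = \left(-29\right) \left(-16\right) = 464$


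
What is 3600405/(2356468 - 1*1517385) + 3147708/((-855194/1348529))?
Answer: -1780857949944440793/358789373551 ≈ -4.9635e+6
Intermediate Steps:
3600405/(2356468 - 1*1517385) + 3147708/((-855194/1348529)) = 3600405/(2356468 - 1517385) + 3147708/((-855194*1/1348529)) = 3600405/839083 + 3147708/(-855194/1348529) = 3600405*(1/839083) + 3147708*(-1348529/855194) = 3600405/839083 - 2122387760766/427597 = -1780857949944440793/358789373551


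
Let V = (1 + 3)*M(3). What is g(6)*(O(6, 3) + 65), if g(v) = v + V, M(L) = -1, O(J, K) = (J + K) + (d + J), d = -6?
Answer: 148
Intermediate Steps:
O(J, K) = -6 + K + 2*J (O(J, K) = (J + K) + (-6 + J) = -6 + K + 2*J)
V = -4 (V = (1 + 3)*(-1) = 4*(-1) = -4)
g(v) = -4 + v (g(v) = v - 4 = -4 + v)
g(6)*(O(6, 3) + 65) = (-4 + 6)*((-6 + 3 + 2*6) + 65) = 2*((-6 + 3 + 12) + 65) = 2*(9 + 65) = 2*74 = 148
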